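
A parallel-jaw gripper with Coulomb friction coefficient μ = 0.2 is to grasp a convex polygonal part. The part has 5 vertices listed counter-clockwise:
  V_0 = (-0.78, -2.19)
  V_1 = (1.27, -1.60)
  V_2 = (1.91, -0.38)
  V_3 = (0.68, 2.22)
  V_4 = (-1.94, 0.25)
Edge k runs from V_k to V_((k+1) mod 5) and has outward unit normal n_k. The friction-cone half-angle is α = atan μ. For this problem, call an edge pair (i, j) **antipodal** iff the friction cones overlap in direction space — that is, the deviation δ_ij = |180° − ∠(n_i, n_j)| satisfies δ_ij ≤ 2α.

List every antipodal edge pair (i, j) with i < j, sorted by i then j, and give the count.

count = 2; pairs: (0,3), (2,4)

α = atan 0.2 = 11.31°;  2α = 22.62°
n_0 = (+0.2766, -0.9610)
n_1 = (+0.8855, -0.4645)
n_2 = (+0.9040, +0.4276)
n_3 = (-0.6010, +0.7993)
n_4 = (-0.9031, -0.4294)
  (0,1): δ = 133.74°  ·
  (0,2): δ = 80.74°  ·
  (0,3): δ = 20.88°  ✓
  (0,4): δ = 99.37°  ·
  (1,2): δ = 127.00°  ·
  (1,3): δ = 25.38°  ·
  (1,4): δ = 53.11°  ·
  (2,3): δ = 78.38°  ·
  (2,4): δ = 0.11°  ✓
  (3,4): δ = 101.51°  ·
antipodal pairs: 2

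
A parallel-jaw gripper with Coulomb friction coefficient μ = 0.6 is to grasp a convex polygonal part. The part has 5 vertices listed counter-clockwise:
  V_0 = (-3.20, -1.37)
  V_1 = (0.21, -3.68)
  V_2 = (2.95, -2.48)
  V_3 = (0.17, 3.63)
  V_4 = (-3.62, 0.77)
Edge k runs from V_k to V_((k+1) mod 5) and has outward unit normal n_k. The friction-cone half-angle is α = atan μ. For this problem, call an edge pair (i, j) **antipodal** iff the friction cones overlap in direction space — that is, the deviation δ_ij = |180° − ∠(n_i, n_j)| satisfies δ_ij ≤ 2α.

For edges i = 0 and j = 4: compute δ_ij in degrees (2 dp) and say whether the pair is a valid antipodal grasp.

α = atan 0.6 = 30.96°;  2α = 61.93°
edge 0: e_0 = (+3.41, -2.31);  n_0 = (-0.5608, -0.8279)
edge 4: e_4 = (+0.42, -2.14);  n_4 = (-0.9813, -0.1926)
∠(n_0, n_4) = 44.78°
δ = |180° − 44.78°| = 135.22°
135.22° > 2α = 61.93°  →  invalid

δ = 135.22°, invalid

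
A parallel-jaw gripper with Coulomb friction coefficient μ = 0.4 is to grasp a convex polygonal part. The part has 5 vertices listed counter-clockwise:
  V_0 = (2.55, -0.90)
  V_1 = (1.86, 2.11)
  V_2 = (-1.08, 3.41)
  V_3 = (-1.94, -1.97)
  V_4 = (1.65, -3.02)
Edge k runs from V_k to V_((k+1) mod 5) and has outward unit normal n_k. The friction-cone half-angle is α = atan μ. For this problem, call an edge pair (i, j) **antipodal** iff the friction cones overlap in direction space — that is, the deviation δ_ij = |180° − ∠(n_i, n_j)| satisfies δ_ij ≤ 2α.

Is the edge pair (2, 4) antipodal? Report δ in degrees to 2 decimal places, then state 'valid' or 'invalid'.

α = atan 0.4 = 21.80°;  2α = 43.60°
edge 2: e_2 = (-0.86, -5.38);  n_2 = (-0.9875, +0.1578)
edge 4: e_4 = (+0.90, +2.12);  n_4 = (+0.9205, -0.3908)
∠(n_2, n_4) = 166.08°
δ = |180° − 166.08°| = 13.92°
13.92° ≤ 2α = 43.60°  →  valid

δ = 13.92°, valid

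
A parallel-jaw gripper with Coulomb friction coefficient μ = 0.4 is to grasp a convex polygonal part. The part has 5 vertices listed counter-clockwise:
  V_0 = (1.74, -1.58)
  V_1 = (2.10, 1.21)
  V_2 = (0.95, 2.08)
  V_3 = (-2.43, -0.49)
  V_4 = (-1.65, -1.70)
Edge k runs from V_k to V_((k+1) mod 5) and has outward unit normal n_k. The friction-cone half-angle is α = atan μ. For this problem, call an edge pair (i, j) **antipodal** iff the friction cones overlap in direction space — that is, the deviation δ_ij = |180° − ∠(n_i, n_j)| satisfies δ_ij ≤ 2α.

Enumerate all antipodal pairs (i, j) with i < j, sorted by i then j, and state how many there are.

α = atan 0.4 = 21.80°;  2α = 43.60°
n_0 = (+0.9918, -0.1280)
n_1 = (+0.6033, +0.7975)
n_2 = (-0.6053, +0.7960)
n_3 = (-0.8405, -0.5418)
n_4 = (+0.0354, -0.9994)
  (0,1): δ = 119.76°  ·
  (0,2): δ = 45.40°  ·
  (0,3): δ = 40.16°  ✓
  (0,4): δ = 99.38°  ·
  (1,2): δ = 105.64°  ·
  (1,3): δ = 20.08°  ✓
  (1,4): δ = 39.14°  ✓
  (2,3): δ = 94.44°  ·
  (2,4): δ = 35.22°  ✓
  (3,4): δ = 120.78°  ·
antipodal pairs: 4

count = 4; pairs: (0,3), (1,3), (1,4), (2,4)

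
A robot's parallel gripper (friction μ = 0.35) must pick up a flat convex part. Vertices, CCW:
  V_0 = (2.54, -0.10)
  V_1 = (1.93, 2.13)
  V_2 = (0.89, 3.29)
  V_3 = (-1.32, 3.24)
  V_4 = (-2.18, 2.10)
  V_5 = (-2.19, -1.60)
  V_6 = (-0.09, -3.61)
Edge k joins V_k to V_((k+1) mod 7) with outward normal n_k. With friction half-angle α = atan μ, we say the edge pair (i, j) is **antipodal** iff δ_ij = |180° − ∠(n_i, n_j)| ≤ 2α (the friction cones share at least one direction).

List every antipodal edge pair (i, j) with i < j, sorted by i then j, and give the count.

count = 5; pairs: (0,4), (0,5), (1,5), (3,6), (4,6)

α = atan 0.35 = 19.29°;  2α = 38.58°
n_0 = (+0.9646, +0.2638)
n_1 = (+0.7446, +0.6675)
n_2 = (-0.0226, +0.9997)
n_3 = (-0.7983, +0.6022)
n_4 = (-1.0000, +0.0027)
n_5 = (-0.6915, -0.7224)
n_6 = (+0.8003, -0.5996)
  (0,1): δ = 153.42°  ·
  (0,2): δ = 104.00°  ·
  (0,3): δ = 52.33°  ·
  (0,4): δ = 15.45°  ✓
  (0,5): δ = 30.96°  ✓
  (0,6): δ = 127.86°  ·
  (1,2): δ = 130.58°  ·
  (1,3): δ = 78.91°  ·
  (1,4): δ = 42.03°  ·
  (1,5): δ = 4.38°  ✓
  (1,6): δ = 101.28°  ·
  (2,3): δ = 128.33°  ·
  (2,4): δ = 91.45°  ·
  (2,5): δ = 45.04°  ·
  (2,6): δ = 51.86°  ·
  (3,4): δ = 143.12°  ·
  (3,5): δ = 96.72°  ·
  (3,6): δ = 0.19°  ✓
  (4,5): δ = 133.59°  ·
  (4,6): δ = 36.69°  ✓
  (5,6): δ = 83.10°  ·
antipodal pairs: 5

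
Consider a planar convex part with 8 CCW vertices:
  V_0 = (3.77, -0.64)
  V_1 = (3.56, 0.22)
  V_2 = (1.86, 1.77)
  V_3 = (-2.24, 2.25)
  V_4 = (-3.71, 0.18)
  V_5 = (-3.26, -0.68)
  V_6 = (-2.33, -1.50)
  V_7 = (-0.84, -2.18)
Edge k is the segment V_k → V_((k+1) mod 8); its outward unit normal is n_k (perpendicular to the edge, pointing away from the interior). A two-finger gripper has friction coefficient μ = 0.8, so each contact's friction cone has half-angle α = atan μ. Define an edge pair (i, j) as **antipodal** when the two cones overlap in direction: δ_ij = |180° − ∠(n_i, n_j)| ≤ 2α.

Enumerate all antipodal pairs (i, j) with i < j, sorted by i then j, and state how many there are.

count = 13; pairs: (0,3), (0,4), (0,5), (0,6), (1,4), (1,5), (1,6), (1,7), (2,4), (2,5), (2,6), (2,7), (3,7)

α = atan 0.8 = 38.66°;  2α = 77.32°
n_0 = (+0.9715, +0.2372)
n_1 = (+0.6738, +0.7390)
n_2 = (+0.1163, +0.9932)
n_3 = (-0.8153, +0.5790)
n_4 = (-0.8860, -0.4636)
n_5 = (-0.6614, -0.7501)
n_6 = (-0.4152, -0.9097)
n_7 = (+0.3168, -0.9485)
  (0,1): δ = 146.08°  ·
  (0,2): δ = 110.40°  ·
  (0,3): δ = 49.10°  ✓
  (0,4): δ = 13.90°  ✓
  (0,5): δ = 34.87°  ✓
  (0,6): δ = 51.75°  ✓
  (0,7): δ = 94.75°  ·
  (1,2): δ = 144.32°  ·
  (1,3): δ = 83.02°  ·
  (1,4): δ = 20.02°  ✓
  (1,5): δ = 0.95°  ✓
  (1,6): δ = 17.83°  ✓
  (1,7): δ = 60.83°  ✓
  (2,3): δ = 118.70°  ·
  (2,4): δ = 55.70°  ✓
  (2,5): δ = 34.73°  ✓
  (2,6): δ = 17.85°  ✓
  (2,7): δ = 25.15°  ✓
  (3,4): δ = 117.00°  ·
  (3,5): δ = 96.02°  ·
  (3,6): δ = 79.15°  ·
  (3,7): δ = 36.15°  ✓
  (4,5): δ = 159.02°  ·
  (4,6): δ = 142.15°  ·
  (4,7): δ = 99.15°  ·
  (5,6): δ = 163.13°  ·
  (5,7): δ = 120.12°  ·
  (6,7): δ = 137.00°  ·
antipodal pairs: 13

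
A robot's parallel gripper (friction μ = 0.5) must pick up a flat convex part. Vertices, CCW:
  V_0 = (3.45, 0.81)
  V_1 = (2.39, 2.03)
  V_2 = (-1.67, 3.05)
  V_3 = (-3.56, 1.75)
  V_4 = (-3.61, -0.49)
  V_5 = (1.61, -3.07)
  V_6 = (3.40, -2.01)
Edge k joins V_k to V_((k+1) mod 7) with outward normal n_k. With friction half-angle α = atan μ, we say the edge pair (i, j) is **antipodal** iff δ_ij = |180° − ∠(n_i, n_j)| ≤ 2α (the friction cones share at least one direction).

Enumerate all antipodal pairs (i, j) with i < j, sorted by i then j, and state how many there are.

count = 6; pairs: (0,3), (0,4), (1,4), (1,5), (2,5), (3,6)

α = atan 0.5 = 26.57°;  2α = 53.13°
n_0 = (+0.7549, +0.6559)
n_1 = (+0.2437, +0.9699)
n_2 = (-0.5667, +0.8239)
n_3 = (-0.9998, +0.0223)
n_4 = (-0.4431, -0.8965)
n_5 = (+0.5095, -0.8604)
n_6 = (+0.9998, -0.0177)
  (0,1): δ = 145.09°  ·
  (0,2): δ = 96.46°  ·
  (0,3): δ = 42.26°  ✓
  (0,4): δ = 22.71°  ✓
  (0,5): δ = 79.65°  ·
  (0,6): δ = 138.00°  ·
  (1,2): δ = 131.38°  ·
  (1,3): δ = 77.18°  ·
  (1,4): δ = 12.20°  ✓
  (1,5): δ = 44.74°  ✓
  (1,6): δ = 103.09°  ·
  (2,3): δ = 125.80°  ·
  (2,4): δ = 60.82°  ·
  (2,5): δ = 3.89°  ✓
  (2,6): δ = 54.46°  ·
  (3,4): δ = 115.02°  ·
  (3,5): δ = 58.09°  ·
  (3,6): δ = 0.26°  ✓
  (4,5): δ = 123.07°  ·
  (4,6): δ = 64.71°  ·
  (5,6): δ = 121.65°  ·
antipodal pairs: 6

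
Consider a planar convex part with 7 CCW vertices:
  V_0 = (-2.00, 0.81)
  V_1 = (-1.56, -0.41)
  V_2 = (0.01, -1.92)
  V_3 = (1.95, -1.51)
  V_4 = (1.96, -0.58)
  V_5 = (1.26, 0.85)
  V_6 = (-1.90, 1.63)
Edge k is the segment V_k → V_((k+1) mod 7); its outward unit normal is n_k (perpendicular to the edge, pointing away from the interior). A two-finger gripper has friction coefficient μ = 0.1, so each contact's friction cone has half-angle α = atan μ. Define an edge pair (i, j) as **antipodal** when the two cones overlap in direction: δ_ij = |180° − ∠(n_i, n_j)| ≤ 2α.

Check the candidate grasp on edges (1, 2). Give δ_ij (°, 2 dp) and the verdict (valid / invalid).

α = atan 0.1 = 5.71°;  2α = 11.42°
edge 1: e_1 = (+1.57, -1.51);  n_1 = (-0.6932, -0.7207)
edge 2: e_2 = (+1.94, +0.41);  n_2 = (+0.2068, -0.9784)
∠(n_1, n_2) = 55.82°
δ = |180° − 55.82°| = 124.18°
124.18° > 2α = 11.42°  →  invalid

δ = 124.18°, invalid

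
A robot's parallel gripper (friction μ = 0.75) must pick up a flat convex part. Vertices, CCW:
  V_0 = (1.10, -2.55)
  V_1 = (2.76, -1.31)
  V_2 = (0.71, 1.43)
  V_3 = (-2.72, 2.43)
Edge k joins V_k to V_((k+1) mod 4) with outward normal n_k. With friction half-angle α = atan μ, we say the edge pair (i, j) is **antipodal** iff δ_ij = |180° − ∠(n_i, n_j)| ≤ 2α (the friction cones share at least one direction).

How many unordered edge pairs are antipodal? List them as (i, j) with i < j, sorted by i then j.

α = atan 0.75 = 36.87°;  2α = 73.74°
n_0 = (+0.5985, -0.8012)
n_1 = (+0.8007, +0.5991)
n_2 = (+0.2799, +0.9600)
n_3 = (-0.7935, -0.6086)
  (0,1): δ = 89.96°  ·
  (0,2): δ = 53.01°  ✓
  (0,3): δ = 90.73°  ·
  (1,2): δ = 143.06°  ·
  (1,3): δ = 0.69°  ✓
  (2,3): δ = 36.26°  ✓
antipodal pairs: 3

count = 3; pairs: (0,2), (1,3), (2,3)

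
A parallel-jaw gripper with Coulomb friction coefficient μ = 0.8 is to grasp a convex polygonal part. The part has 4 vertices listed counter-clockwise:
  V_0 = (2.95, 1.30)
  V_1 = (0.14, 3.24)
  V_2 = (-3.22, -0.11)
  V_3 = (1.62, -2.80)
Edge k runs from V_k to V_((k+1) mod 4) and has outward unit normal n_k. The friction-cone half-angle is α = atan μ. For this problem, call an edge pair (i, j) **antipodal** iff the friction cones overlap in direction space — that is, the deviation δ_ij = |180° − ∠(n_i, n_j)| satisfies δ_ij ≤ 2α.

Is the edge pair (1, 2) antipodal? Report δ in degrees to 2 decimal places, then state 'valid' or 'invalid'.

δ = 73.98°, valid

α = atan 0.8 = 38.66°;  2α = 77.32°
edge 1: e_1 = (-3.36, -3.35);  n_1 = (-0.7061, +0.7082)
edge 2: e_2 = (+4.84, -2.69);  n_2 = (-0.4858, -0.8741)
∠(n_1, n_2) = 106.02°
δ = |180° − 106.02°| = 73.98°
73.98° ≤ 2α = 77.32°  →  valid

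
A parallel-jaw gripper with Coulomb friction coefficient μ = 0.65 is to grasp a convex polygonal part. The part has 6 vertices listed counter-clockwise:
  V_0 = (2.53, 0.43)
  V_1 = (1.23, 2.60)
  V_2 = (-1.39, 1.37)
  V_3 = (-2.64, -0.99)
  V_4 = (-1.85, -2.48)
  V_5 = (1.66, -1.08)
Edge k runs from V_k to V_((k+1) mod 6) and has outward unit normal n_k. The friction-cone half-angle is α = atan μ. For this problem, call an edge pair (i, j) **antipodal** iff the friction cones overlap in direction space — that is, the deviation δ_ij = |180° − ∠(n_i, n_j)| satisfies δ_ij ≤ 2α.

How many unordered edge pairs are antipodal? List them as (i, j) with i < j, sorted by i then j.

α = atan 0.65 = 33.02°;  2α = 66.05°
n_0 = (+0.8578, +0.5139)
n_1 = (-0.4250, +0.9052)
n_2 = (-0.8837, +0.4681)
n_3 = (-0.8835, -0.4684)
n_4 = (+0.3705, -0.9288)
n_5 = (+0.8665, -0.4992)
  (0,1): δ = 95.78°  ·
  (0,2): δ = 58.83°  ✓
  (0,3): δ = 2.99°  ✓
  (0,4): δ = 80.82°  ·
  (0,5): δ = 119.13°  ·
  (1,2): δ = 143.06°  ·
  (1,3): δ = 87.22°  ·
  (1,4): δ = 3.40°  ✓
  (1,5): δ = 34.90°  ✓
  (2,3): δ = 124.16°  ·
  (2,4): δ = 40.35°  ✓
  (2,5): δ = 2.04°  ✓
  (3,4): δ = 96.19°  ·
  (3,5): δ = 57.88°  ✓
  (4,5): δ = 141.69°  ·
antipodal pairs: 7

count = 7; pairs: (0,2), (0,3), (1,4), (1,5), (2,4), (2,5), (3,5)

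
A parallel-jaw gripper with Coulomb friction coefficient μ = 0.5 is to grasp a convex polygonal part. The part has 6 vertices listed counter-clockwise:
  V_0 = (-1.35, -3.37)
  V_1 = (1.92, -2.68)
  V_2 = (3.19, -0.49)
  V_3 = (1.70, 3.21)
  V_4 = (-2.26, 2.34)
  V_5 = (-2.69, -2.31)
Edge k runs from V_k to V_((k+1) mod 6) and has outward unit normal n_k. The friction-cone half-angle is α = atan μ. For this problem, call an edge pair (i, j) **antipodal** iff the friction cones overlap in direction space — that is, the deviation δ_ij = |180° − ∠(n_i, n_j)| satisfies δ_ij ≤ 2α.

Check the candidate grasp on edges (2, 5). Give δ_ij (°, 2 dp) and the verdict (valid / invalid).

α = atan 0.5 = 26.57°;  2α = 53.13°
edge 2: e_2 = (-1.49, +3.70);  n_2 = (+0.9276, +0.3736)
edge 5: e_5 = (+1.34, -1.06);  n_5 = (-0.6204, -0.7843)
∠(n_2, n_5) = 150.28°
δ = |180° − 150.28°| = 29.72°
29.72° ≤ 2α = 53.13°  →  valid

δ = 29.72°, valid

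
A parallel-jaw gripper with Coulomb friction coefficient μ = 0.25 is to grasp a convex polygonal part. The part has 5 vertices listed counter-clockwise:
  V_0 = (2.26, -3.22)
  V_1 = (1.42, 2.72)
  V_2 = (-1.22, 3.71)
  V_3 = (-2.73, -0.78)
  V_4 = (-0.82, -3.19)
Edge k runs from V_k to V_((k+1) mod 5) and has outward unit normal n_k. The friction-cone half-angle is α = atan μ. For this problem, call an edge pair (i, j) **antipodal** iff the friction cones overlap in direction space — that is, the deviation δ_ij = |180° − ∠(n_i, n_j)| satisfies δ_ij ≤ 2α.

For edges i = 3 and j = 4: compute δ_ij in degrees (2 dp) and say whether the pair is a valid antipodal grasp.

α = atan 0.25 = 14.04°;  2α = 28.07°
edge 3: e_3 = (+1.91, -2.41);  n_3 = (-0.7837, -0.6211)
edge 4: e_4 = (+3.08, -0.03);  n_4 = (-0.0097, -1.0000)
∠(n_3, n_4) = 51.04°
δ = |180° − 51.04°| = 128.96°
128.96° > 2α = 28.07°  →  invalid

δ = 128.96°, invalid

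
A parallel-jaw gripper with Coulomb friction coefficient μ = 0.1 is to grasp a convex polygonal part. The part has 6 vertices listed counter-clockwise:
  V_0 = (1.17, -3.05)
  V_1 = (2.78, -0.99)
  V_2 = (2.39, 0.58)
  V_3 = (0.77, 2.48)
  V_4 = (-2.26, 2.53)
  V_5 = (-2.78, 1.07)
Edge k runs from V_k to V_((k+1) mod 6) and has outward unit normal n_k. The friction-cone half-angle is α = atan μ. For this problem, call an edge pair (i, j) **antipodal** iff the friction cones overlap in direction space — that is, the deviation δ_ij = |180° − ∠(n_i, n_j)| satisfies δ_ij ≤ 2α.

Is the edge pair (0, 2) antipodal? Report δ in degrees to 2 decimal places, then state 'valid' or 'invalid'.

δ = 101.54°, invalid

α = atan 0.1 = 5.71°;  2α = 11.42°
edge 0: e_0 = (+1.61, +2.06);  n_0 = (+0.7879, -0.6158)
edge 2: e_2 = (-1.62, +1.90);  n_2 = (+0.7610, +0.6488)
∠(n_0, n_2) = 78.46°
δ = |180° − 78.46°| = 101.54°
101.54° > 2α = 11.42°  →  invalid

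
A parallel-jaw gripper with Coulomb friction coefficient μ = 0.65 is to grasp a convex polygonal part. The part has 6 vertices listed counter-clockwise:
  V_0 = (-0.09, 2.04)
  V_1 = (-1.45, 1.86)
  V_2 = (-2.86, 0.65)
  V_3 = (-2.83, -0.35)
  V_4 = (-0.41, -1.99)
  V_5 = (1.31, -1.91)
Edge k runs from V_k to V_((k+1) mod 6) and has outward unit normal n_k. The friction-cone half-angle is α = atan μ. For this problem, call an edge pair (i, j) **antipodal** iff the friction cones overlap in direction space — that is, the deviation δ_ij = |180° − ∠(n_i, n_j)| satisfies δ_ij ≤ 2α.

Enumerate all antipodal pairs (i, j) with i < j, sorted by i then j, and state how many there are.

count = 5; pairs: (0,3), (0,4), (1,4), (2,5), (3,5)

α = atan 0.65 = 33.02°;  2α = 66.05°
n_0 = (-0.1312, +0.9914)
n_1 = (-0.6512, +0.7589)
n_2 = (-0.9996, -0.0300)
n_3 = (-0.5610, -0.8278)
n_4 = (+0.0465, -0.9989)
n_5 = (+0.9425, +0.3341)
  (0,1): δ = 146.90°  ·
  (0,2): δ = 95.82°  ·
  (0,3): δ = 41.66°  ✓
  (0,4): δ = 4.88°  ✓
  (0,5): δ = 101.98°  ·
  (1,2): δ = 128.92°  ·
  (1,3): δ = 74.76°  ·
  (1,4): δ = 37.97°  ✓
  (1,5): δ = 68.88°  ·
  (2,3): δ = 125.84°  ·
  (2,4): δ = 89.06°  ·
  (2,5): δ = 17.80°  ✓
  (3,4): δ = 143.21°  ·
  (3,5): δ = 36.36°  ✓
  (4,5): δ = 73.15°  ·
antipodal pairs: 5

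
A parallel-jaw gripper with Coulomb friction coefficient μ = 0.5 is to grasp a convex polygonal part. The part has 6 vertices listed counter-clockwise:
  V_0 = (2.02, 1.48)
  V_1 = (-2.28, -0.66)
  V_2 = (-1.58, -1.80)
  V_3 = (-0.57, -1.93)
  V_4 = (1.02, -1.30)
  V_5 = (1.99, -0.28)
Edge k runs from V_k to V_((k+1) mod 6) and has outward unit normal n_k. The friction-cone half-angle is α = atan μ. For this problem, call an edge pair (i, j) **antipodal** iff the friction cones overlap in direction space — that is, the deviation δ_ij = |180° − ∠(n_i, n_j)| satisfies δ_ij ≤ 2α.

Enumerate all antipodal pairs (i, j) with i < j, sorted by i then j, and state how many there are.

α = atan 0.5 = 26.57°;  2α = 53.13°
n_0 = (-0.4455, +0.8953)
n_1 = (-0.8522, -0.5233)
n_2 = (-0.1277, -0.9918)
n_3 = (+0.3684, -0.9297)
n_4 = (+0.7246, -0.6891)
n_5 = (+0.9999, -0.0170)
  (0,1): δ = 84.91°  ·
  (0,2): δ = 33.79°  ✓
  (0,3): δ = 4.84°  ✓
  (0,4): δ = 19.98°  ✓
  (0,5): δ = 62.57°  ·
  (1,2): δ = 128.89°  ·
  (1,3): δ = 99.94°  ·
  (1,4): δ = 75.11°  ·
  (1,5): δ = 32.53°  ✓
  (2,3): δ = 151.05°  ·
  (2,4): δ = 126.23°  ·
  (2,5): δ = 83.64°  ·
  (3,4): δ = 155.18°  ·
  (3,5): δ = 112.59°  ·
  (4,5): δ = 137.42°  ·
antipodal pairs: 4

count = 4; pairs: (0,2), (0,3), (0,4), (1,5)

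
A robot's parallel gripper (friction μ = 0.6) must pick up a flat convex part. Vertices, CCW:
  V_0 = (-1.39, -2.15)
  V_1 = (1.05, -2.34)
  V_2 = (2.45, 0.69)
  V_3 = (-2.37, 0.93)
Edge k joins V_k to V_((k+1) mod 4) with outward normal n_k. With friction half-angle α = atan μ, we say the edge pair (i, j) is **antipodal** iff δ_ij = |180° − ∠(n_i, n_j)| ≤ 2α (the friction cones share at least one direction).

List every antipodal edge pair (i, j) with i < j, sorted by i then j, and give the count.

α = atan 0.6 = 30.96°;  2α = 61.93°
n_0 = (-0.0776, -0.9970)
n_1 = (+0.9078, -0.4194)
n_2 = (+0.0497, +0.9988)
n_3 = (-0.9529, -0.3032)
  (0,1): δ = 110.35°  ·
  (0,2): δ = 1.60°  ✓
  (0,3): δ = 112.10°  ·
  (1,2): δ = 68.05°  ·
  (1,3): δ = 42.45°  ✓
  (2,3): δ = 69.50°  ·
antipodal pairs: 2

count = 2; pairs: (0,2), (1,3)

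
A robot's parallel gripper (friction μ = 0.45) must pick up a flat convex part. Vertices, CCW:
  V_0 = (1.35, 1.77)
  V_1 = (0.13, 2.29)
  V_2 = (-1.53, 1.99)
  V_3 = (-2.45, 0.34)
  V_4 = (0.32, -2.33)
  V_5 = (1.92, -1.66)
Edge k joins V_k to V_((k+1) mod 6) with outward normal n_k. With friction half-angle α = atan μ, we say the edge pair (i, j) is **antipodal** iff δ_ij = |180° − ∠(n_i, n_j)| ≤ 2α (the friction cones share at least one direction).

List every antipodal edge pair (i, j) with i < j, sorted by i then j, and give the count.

count = 6; pairs: (0,3), (0,4), (1,4), (2,4), (2,5), (3,5)

α = atan 0.45 = 24.23°;  2α = 48.46°
n_0 = (+0.3921, +0.9199)
n_1 = (-0.1778, +0.9841)
n_2 = (-0.8734, +0.4870)
n_3 = (-0.6940, -0.7200)
n_4 = (+0.3863, -0.9224)
n_5 = (+0.9865, +0.1639)
  (0,1): δ = 146.67°  ·
  (0,2): δ = 96.06°  ·
  (0,3): δ = 20.86°  ✓
  (0,4): δ = 45.81°  ✓
  (0,5): δ = 122.52°  ·
  (1,2): δ = 129.39°  ·
  (1,3): δ = 54.19°  ·
  (1,4): δ = 12.48°  ✓
  (1,5): δ = 89.19°  ·
  (2,3): δ = 104.80°  ·
  (2,4): δ = 38.14°  ✓
  (2,5): δ = 38.58°  ✓
  (3,4): δ = 113.33°  ·
  (3,5): δ = 36.62°  ✓
  (4,5): δ = 103.29°  ·
antipodal pairs: 6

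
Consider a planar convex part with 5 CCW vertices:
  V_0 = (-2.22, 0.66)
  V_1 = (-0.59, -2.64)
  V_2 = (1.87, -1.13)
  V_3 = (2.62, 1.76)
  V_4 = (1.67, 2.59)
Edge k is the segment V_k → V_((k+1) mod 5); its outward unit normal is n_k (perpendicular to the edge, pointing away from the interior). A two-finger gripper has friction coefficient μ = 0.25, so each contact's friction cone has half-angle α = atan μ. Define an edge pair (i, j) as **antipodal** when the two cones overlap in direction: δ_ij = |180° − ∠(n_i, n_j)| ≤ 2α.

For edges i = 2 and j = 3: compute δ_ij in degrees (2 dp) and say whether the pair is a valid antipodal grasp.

α = atan 0.25 = 14.04°;  2α = 28.07°
edge 2: e_2 = (+0.75, +2.89);  n_2 = (+0.9679, -0.2512)
edge 3: e_3 = (-0.95, +0.83);  n_3 = (+0.6579, +0.7531)
∠(n_2, n_3) = 63.41°
δ = |180° − 63.41°| = 116.59°
116.59° > 2α = 28.07°  →  invalid

δ = 116.59°, invalid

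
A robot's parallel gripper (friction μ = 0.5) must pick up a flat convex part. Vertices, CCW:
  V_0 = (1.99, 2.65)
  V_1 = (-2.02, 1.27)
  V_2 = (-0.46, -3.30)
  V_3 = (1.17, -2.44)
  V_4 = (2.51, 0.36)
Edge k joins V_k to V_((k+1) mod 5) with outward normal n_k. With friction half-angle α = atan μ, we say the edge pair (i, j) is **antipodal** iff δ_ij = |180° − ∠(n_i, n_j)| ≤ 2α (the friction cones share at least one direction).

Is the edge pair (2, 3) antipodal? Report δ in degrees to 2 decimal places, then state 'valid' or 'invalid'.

α = atan 0.5 = 26.57°;  2α = 53.13°
edge 2: e_2 = (+1.63, +0.86);  n_2 = (+0.4666, -0.8844)
edge 3: e_3 = (+1.34, +2.80);  n_3 = (+0.9020, -0.4317)
∠(n_2, n_3) = 36.61°
δ = |180° − 36.61°| = 143.39°
143.39° > 2α = 53.13°  →  invalid

δ = 143.39°, invalid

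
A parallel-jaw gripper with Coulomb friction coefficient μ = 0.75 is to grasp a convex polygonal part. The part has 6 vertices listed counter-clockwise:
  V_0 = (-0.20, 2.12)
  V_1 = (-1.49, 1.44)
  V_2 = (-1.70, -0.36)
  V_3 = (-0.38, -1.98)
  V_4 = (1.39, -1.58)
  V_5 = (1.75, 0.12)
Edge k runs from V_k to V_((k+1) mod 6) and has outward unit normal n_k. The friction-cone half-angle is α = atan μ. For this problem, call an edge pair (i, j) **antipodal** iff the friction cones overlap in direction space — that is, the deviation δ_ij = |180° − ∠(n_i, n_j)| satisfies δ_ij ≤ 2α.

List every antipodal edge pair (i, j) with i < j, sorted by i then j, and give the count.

α = atan 0.75 = 36.87°;  2α = 73.74°
n_0 = (-0.4663, +0.8846)
n_1 = (-0.9933, +0.1159)
n_2 = (-0.7752, -0.6317)
n_3 = (+0.2204, -0.9754)
n_4 = (+0.9783, -0.2072)
n_5 = (+0.7160, +0.6981)
  (0,1): δ = 124.45°  ·
  (0,2): δ = 78.62°  ·
  (0,3): δ = 15.06°  ✓
  (0,4): δ = 50.25°  ✓
  (0,5): δ = 106.48°  ·
  (1,2): δ = 134.17°  ·
  (1,3): δ = 70.61°  ✓
  (1,4): δ = 5.30°  ✓
  (1,5): δ = 50.93°  ✓
  (2,3): δ = 116.44°  ·
  (2,4): δ = 51.13°  ✓
  (2,5): δ = 5.10°  ✓
  (3,4): δ = 114.69°  ·
  (3,5): δ = 58.46°  ✓
  (4,5): δ = 123.77°  ·
antipodal pairs: 8

count = 8; pairs: (0,3), (0,4), (1,3), (1,4), (1,5), (2,4), (2,5), (3,5)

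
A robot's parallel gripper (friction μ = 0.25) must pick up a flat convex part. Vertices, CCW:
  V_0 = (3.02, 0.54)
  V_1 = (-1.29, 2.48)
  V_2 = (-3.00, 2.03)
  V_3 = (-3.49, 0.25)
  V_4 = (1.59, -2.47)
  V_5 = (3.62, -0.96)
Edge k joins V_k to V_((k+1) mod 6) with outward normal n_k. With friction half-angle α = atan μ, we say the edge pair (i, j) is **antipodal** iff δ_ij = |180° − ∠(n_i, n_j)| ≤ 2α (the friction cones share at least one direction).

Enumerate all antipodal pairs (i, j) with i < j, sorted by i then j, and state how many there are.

α = atan 0.25 = 14.04°;  2α = 28.07°
n_0 = (+0.4105, +0.9119)
n_1 = (-0.2545, +0.9671)
n_2 = (-0.9641, +0.2654)
n_3 = (-0.4720, -0.8816)
n_4 = (+0.5968, -0.8024)
n_5 = (+0.9285, +0.3714)
  (0,1): δ = 141.02°  ·
  (0,2): δ = 81.16°  ·
  (0,3): δ = 3.93°  ✓
  (0,4): δ = 60.88°  ·
  (0,5): δ = 136.03°  ·
  (1,2): δ = 120.13°  ·
  (1,3): δ = 42.91°  ·
  (1,4): δ = 21.90°  ✓
  (1,5): δ = 97.06°  ·
  (2,3): δ = 102.77°  ·
  (2,4): δ = 37.97°  ·
  (2,5): δ = 37.19°  ·
  (3,4): δ = 115.19°  ·
  (3,5): δ = 40.03°  ·
  (4,5): δ = 104.84°  ·
antipodal pairs: 2

count = 2; pairs: (0,3), (1,4)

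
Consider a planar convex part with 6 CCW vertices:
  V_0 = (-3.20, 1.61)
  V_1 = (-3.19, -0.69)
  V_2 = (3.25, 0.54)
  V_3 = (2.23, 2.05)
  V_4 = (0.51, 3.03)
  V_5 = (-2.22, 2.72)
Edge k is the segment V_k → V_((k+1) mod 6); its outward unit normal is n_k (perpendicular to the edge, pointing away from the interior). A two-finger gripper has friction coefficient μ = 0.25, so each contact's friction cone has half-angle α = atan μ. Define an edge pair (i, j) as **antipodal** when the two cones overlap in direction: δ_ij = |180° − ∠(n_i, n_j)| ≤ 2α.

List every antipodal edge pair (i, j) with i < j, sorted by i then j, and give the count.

α = atan 0.25 = 14.04°;  2α = 28.07°
n_0 = (-1.0000, -0.0043)
n_1 = (+0.1876, -0.9822)
n_2 = (+0.8287, +0.5598)
n_3 = (+0.4951, +0.8689)
n_4 = (-0.1128, +0.9936)
n_5 = (-0.7496, +0.6618)
  (0,1): δ = 79.44°  ·
  (0,2): δ = 33.79°  ·
  (0,3): δ = 60.08°  ·
  (0,4): δ = 96.23°  ·
  (0,5): δ = 138.31°  ·
  (1,2): δ = 66.77°  ·
  (1,3): δ = 40.49°  ·
  (1,4): δ = 4.33°  ✓
  (1,5): δ = 37.75°  ·
  (2,3): δ = 153.71°  ·
  (2,4): δ = 117.56°  ·
  (2,5): δ = 75.48°  ·
  (3,4): δ = 143.85°  ·
  (3,5): δ = 101.77°  ·
  (4,5): δ = 137.92°  ·
antipodal pairs: 1

count = 1; pairs: (1,4)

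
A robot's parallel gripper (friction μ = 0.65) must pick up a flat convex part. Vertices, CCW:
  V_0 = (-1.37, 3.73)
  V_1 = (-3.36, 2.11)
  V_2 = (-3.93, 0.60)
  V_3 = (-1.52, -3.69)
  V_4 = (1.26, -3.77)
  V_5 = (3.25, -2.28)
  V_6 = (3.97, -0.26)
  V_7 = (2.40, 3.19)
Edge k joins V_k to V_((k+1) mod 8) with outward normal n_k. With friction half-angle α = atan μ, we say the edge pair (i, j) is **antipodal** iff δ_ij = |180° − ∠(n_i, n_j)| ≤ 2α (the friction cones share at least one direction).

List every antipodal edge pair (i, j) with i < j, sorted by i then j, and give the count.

α = atan 0.65 = 33.02°;  2α = 66.05°
n_0 = (-0.6313, +0.7755)
n_1 = (-0.9356, +0.3532)
n_2 = (-0.8718, -0.4898)
n_3 = (-0.0288, -0.9996)
n_4 = (+0.5994, -0.8005)
n_5 = (+0.9420, -0.3357)
n_6 = (+0.9102, +0.4142)
n_7 = (+0.1418, +0.9899)
  (0,1): δ = 149.83°  ·
  (0,2): δ = 99.82°  ·
  (0,3): δ = 40.80°  ✓
  (0,4): δ = 2.32°  ✓
  (0,5): δ = 31.23°  ✓
  (0,6): δ = 75.32°  ·
  (0,7): δ = 132.70°  ·
  (1,2): δ = 129.99°  ·
  (1,3): δ = 70.97°  ·
  (1,4): δ = 32.50°  ✓
  (1,5): δ = 1.06°  ✓
  (1,6): δ = 45.15°  ✓
  (1,7): δ = 102.53°  ·
  (2,3): δ = 120.97°  ·
  (2,4): δ = 82.50°  ·
  (2,5): δ = 48.94°  ✓
  (2,6): δ = 4.86°  ✓
  (2,7): δ = 52.52°  ✓
  (3,4): δ = 141.53°  ·
  (3,5): δ = 107.97°  ·
  (3,6): δ = 63.88°  ✓
  (3,7): δ = 6.50°  ✓
  (4,5): δ = 146.44°  ·
  (4,6): δ = 102.35°  ·
  (4,7): δ = 44.98°  ✓
  (5,6): δ = 135.91°  ·
  (5,7): δ = 78.53°  ·
  (6,7): δ = 122.62°  ·
antipodal pairs: 12

count = 12; pairs: (0,3), (0,4), (0,5), (1,4), (1,5), (1,6), (2,5), (2,6), (2,7), (3,6), (3,7), (4,7)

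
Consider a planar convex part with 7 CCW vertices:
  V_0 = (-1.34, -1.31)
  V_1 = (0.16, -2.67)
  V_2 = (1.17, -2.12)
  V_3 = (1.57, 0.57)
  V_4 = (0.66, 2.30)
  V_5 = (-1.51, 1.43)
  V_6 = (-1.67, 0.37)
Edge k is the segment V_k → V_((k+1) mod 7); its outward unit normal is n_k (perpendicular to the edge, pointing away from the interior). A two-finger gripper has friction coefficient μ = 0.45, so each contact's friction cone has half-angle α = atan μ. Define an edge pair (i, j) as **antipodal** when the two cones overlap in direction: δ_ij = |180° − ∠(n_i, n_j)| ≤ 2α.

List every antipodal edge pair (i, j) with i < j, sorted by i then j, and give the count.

count = 6; pairs: (0,3), (1,4), (2,5), (2,6), (3,5), (3,6)

α = atan 0.45 = 24.23°;  2α = 48.46°
n_0 = (-0.6717, -0.7408)
n_1 = (+0.4782, -0.8782)
n_2 = (+0.9891, -0.1471)
n_3 = (+0.8850, +0.4655)
n_4 = (-0.3721, +0.9282)
n_5 = (-0.9888, +0.1493)
n_6 = (-0.9812, -0.1927)
  (0,1): δ = 109.23°  ·
  (0,2): δ = 56.26°  ·
  (0,3): δ = 20.06°  ✓
  (0,4): δ = 64.04°  ·
  (0,5): δ = 123.61°  ·
  (0,6): δ = 143.31°  ·
  (1,2): δ = 127.03°  ·
  (1,3): δ = 90.83°  ·
  (1,4): δ = 6.72°  ✓
  (1,5): δ = 52.85°  ·
  (1,6): δ = 72.54°  ·
  (2,3): δ = 143.80°  ·
  (2,4): δ = 59.70°  ·
  (2,5): δ = 0.13°  ✓
  (2,6): δ = 19.57°  ✓
  (3,4): δ = 95.90°  ·
  (3,5): δ = 36.33°  ✓
  (3,6): δ = 16.63°  ✓
  (4,5): δ = 120.43°  ·
  (4,6): δ = 100.73°  ·
  (5,6): δ = 160.30°  ·
antipodal pairs: 6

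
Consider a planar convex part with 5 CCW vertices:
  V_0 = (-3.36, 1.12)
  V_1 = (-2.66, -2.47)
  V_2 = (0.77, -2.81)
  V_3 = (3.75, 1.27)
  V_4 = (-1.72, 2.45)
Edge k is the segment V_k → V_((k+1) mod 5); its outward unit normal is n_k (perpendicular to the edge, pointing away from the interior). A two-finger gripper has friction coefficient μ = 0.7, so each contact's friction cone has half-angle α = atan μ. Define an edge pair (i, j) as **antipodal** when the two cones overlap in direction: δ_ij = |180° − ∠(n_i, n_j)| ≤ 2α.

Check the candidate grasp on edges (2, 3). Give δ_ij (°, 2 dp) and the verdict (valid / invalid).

α = atan 0.7 = 34.99°;  2α = 69.98°
edge 2: e_2 = (+2.98, +4.08);  n_2 = (+0.8075, -0.5898)
edge 3: e_3 = (-5.47, +1.18);  n_3 = (+0.2109, +0.9775)
∠(n_2, n_3) = 113.97°
δ = |180° − 113.97°| = 66.03°
66.03° ≤ 2α = 69.98°  →  valid

δ = 66.03°, valid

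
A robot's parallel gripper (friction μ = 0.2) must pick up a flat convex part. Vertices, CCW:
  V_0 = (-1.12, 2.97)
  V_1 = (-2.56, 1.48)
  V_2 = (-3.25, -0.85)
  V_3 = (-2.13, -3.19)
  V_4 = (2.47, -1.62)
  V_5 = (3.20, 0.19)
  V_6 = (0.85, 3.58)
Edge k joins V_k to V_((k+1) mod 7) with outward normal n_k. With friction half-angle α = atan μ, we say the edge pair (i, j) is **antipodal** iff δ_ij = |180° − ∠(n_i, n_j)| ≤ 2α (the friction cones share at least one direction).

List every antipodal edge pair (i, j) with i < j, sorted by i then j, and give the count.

α = atan 0.2 = 11.31°;  2α = 22.62°
n_0 = (-0.7191, +0.6949)
n_1 = (-0.9588, +0.2839)
n_2 = (-0.9020, -0.4317)
n_3 = (+0.3230, -0.9464)
n_4 = (+0.9274, -0.3740)
n_5 = (+0.8218, +0.5697)
n_6 = (-0.2958, +0.9553)
  (0,1): δ = 152.47°  ·
  (0,2): δ = 110.40°  ·
  (0,3): δ = 27.13°  ·
  (0,4): δ = 22.06°  ✓
  (0,5): δ = 78.75°  ·
  (0,6): δ = 151.23°  ·
  (1,2): δ = 137.93°  ·
  (1,3): δ = 54.66°  ·
  (1,4): δ = 5.47°  ✓
  (1,5): δ = 51.23°  ·
  (1,6): δ = 123.70°  ·
  (2,3): δ = 96.73°  ·
  (2,4): δ = 47.54°  ·
  (2,5): δ = 9.15°  ✓
  (2,6): δ = 81.63°  ·
  (3,4): δ = 130.81°  ·
  (3,5): δ = 74.11°  ·
  (3,6): δ = 1.64°  ✓
  (4,5): δ = 123.30°  ·
  (4,6): δ = 50.83°  ·
  (5,6): δ = 107.53°  ·
antipodal pairs: 4

count = 4; pairs: (0,4), (1,4), (2,5), (3,6)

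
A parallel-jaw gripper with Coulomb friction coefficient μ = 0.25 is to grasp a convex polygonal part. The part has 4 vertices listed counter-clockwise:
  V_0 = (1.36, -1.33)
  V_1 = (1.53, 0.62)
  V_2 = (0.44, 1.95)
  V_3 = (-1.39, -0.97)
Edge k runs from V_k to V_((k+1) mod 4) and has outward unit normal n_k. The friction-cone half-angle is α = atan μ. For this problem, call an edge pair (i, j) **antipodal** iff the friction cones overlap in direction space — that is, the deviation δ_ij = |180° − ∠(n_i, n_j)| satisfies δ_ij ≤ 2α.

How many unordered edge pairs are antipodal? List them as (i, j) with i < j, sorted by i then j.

α = atan 0.25 = 14.04°;  2α = 28.07°
n_0 = (+0.9962, -0.0869)
n_1 = (+0.7734, +0.6339)
n_2 = (-0.8473, +0.5310)
n_3 = (-0.1298, -0.9915)
  (0,1): δ = 135.68°  ·
  (0,2): δ = 27.09°  ✓
  (0,3): δ = 87.52°  ·
  (1,2): δ = 71.41°  ·
  (1,3): δ = 43.21°  ·
  (2,3): δ = 65.38°  ·
antipodal pairs: 1

count = 1; pairs: (0,2)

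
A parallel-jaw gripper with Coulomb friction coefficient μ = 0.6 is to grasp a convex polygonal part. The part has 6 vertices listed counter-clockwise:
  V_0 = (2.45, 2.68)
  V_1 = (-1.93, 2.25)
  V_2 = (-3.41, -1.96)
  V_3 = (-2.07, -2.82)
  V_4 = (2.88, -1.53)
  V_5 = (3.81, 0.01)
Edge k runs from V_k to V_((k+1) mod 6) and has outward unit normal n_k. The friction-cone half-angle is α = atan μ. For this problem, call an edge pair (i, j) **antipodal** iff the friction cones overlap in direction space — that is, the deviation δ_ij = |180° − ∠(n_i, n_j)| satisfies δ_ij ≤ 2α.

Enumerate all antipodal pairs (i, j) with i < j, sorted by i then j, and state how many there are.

count = 7; pairs: (0,2), (0,3), (0,4), (1,3), (1,4), (1,5), (2,5)

α = atan 0.6 = 30.96°;  2α = 61.93°
n_0 = (-0.0977, +0.9952)
n_1 = (-0.9434, +0.3316)
n_2 = (-0.5401, -0.8416)
n_3 = (+0.2522, -0.9677)
n_4 = (+0.8560, -0.5169)
n_5 = (+0.8911, +0.4539)
  (0,1): δ = 114.98°  ·
  (0,2): δ = 38.30°  ✓
  (0,3): δ = 9.00°  ✓
  (0,4): δ = 53.27°  ✓
  (0,5): δ = 111.39°  ·
  (1,2): δ = 103.32°  ·
  (1,3): δ = 56.02°  ✓
  (1,4): δ = 11.76°  ✓
  (1,5): δ = 46.36°  ✓
  (2,3): δ = 132.70°  ·
  (2,4): δ = 88.44°  ·
  (2,5): δ = 30.32°  ✓
  (3,4): δ = 135.73°  ·
  (3,5): δ = 77.61°  ·
  (4,5): δ = 121.88°  ·
antipodal pairs: 7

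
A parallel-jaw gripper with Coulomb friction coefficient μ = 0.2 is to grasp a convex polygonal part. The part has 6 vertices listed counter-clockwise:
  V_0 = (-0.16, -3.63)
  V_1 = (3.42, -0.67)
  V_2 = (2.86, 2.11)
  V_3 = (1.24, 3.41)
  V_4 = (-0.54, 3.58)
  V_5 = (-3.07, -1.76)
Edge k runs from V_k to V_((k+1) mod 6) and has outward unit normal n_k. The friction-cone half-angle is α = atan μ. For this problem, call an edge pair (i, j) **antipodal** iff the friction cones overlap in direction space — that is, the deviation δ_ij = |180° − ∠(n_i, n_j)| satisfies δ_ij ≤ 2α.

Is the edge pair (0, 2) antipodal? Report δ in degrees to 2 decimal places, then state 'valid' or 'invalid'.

α = atan 0.2 = 11.31°;  2α = 22.62°
edge 0: e_0 = (+3.58, +2.96);  n_0 = (+0.6372, -0.7707)
edge 2: e_2 = (-1.62, +1.30);  n_2 = (+0.6259, +0.7799)
∠(n_0, n_2) = 101.67°
δ = |180° − 101.67°| = 78.33°
78.33° > 2α = 22.62°  →  invalid

δ = 78.33°, invalid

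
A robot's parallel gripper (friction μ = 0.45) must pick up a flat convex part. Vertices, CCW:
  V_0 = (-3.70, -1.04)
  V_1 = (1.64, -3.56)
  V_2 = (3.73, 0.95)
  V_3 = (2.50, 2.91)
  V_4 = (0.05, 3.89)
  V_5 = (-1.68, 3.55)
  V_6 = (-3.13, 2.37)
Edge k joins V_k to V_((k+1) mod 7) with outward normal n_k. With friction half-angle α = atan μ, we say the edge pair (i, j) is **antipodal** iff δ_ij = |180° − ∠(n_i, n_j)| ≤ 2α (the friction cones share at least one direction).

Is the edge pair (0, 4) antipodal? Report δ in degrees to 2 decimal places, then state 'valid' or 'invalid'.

α = atan 0.45 = 24.23°;  2α = 48.46°
edge 0: e_0 = (+5.34, -2.52);  n_0 = (-0.4268, -0.9044)
edge 4: e_4 = (-1.73, -0.34);  n_4 = (-0.1928, +0.9812)
∠(n_0, n_4) = 143.62°
δ = |180° − 143.62°| = 36.38°
36.38° ≤ 2α = 48.46°  →  valid

δ = 36.38°, valid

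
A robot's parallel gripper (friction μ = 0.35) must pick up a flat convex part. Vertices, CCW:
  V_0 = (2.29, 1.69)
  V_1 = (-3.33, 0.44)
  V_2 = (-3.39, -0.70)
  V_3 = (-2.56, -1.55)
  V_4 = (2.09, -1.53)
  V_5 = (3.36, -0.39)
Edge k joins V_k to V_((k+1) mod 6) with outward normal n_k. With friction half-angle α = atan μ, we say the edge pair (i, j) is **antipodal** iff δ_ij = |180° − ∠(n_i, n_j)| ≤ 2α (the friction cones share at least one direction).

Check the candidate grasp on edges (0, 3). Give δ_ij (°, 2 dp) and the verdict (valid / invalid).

δ = 12.29°, valid

α = atan 0.35 = 19.29°;  2α = 38.58°
edge 0: e_0 = (-5.62, -1.25);  n_0 = (-0.2171, +0.9761)
edge 3: e_3 = (+4.65, +0.02);  n_3 = (+0.0043, -1.0000)
∠(n_0, n_3) = 167.71°
δ = |180° − 167.71°| = 12.29°
12.29° ≤ 2α = 38.58°  →  valid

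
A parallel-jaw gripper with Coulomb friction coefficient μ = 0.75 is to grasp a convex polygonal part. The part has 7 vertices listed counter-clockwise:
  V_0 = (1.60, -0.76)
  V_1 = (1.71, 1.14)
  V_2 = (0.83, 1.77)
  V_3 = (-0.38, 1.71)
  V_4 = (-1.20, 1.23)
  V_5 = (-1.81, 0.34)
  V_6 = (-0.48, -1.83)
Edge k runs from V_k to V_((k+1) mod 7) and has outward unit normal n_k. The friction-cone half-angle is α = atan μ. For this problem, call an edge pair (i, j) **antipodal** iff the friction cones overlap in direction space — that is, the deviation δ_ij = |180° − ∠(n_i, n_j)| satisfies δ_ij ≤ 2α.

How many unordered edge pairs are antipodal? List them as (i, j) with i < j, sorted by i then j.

α = atan 0.75 = 36.87°;  2α = 73.74°
n_0 = (+0.9983, -0.0578)
n_1 = (+0.5821, +0.8131)
n_2 = (-0.0495, +0.9988)
n_3 = (-0.5052, +0.8630)
n_4 = (-0.8249, +0.5653)
n_5 = (-0.8526, -0.5226)
n_6 = (+0.4574, -0.8892)
  (0,1): δ = 122.29°  ·
  (0,2): δ = 83.85°  ·
  (0,3): δ = 56.34°  ✓
  (0,4): δ = 31.11°  ✓
  (0,5): δ = 34.82°  ✓
  (0,6): δ = 120.54°  ·
  (1,2): δ = 141.56°  ·
  (1,3): δ = 114.06°  ·
  (1,4): δ = 88.83°  ·
  (1,5): δ = 22.90°  ✓
  (1,6): δ = 62.82°  ✓
  (2,3): δ = 152.50°  ·
  (2,4): δ = 127.27°  ·
  (2,5): δ = 61.33°  ✓
  (2,6): δ = 24.38°  ✓
  (3,4): δ = 154.77°  ·
  (3,5): δ = 88.84°  ·
  (3,6): δ = 3.12°  ✓
  (4,5): δ = 114.07°  ·
  (4,6): δ = 28.35°  ✓
  (5,6): δ = 94.28°  ·
antipodal pairs: 9

count = 9; pairs: (0,3), (0,4), (0,5), (1,5), (1,6), (2,5), (2,6), (3,6), (4,6)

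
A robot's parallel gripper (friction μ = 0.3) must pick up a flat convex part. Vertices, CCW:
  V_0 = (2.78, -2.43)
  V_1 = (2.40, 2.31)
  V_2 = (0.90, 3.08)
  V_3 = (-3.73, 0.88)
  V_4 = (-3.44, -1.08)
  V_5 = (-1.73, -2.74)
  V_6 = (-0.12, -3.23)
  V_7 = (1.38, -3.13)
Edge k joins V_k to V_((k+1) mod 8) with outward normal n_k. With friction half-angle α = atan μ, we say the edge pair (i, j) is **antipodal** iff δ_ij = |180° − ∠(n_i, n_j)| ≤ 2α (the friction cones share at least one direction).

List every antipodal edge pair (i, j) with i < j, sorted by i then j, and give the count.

count = 6; pairs: (0,3), (1,4), (1,5), (1,6), (2,6), (2,7)

α = atan 0.3 = 16.70°;  2α = 33.40°
n_0 = (+0.9968, +0.0799)
n_1 = (+0.4567, +0.8896)
n_2 = (-0.4292, +0.9032)
n_3 = (-0.9892, -0.1464)
n_4 = (-0.6965, -0.7175)
n_5 = (-0.2912, -0.9567)
n_6 = (+0.0665, -0.9978)
n_7 = (+0.4472, -0.8944)
  (0,1): δ = 121.76°  ·
  (0,2): δ = 69.17°  ·
  (0,3): δ = 3.83°  ✓
  (0,4): δ = 41.27°  ·
  (0,5): δ = 68.49°  ·
  (0,6): δ = 89.23°  ·
  (0,7): δ = 111.98°  ·
  (1,2): δ = 127.41°  ·
  (1,3): δ = 54.41°  ·
  (1,4): δ = 16.98°  ✓
  (1,5): δ = 10.25°  ✓
  (1,6): δ = 30.99°  ✓
  (1,7): δ = 53.74°  ·
  (2,3): δ = 107.00°  ·
  (2,4): δ = 69.57°  ·
  (2,5): δ = 42.34°  ·
  (2,6): δ = 21.60°  ✓
  (2,7): δ = 1.15°  ✓
  (3,4): δ = 142.57°  ·
  (3,5): δ = 115.34°  ·
  (3,6): δ = 94.60°  ·
  (3,7): δ = 71.85°  ·
  (4,5): δ = 152.78°  ·
  (4,6): δ = 132.04°  ·
  (4,7): δ = 109.28°  ·
  (5,6): δ = 159.26°  ·
  (5,7): δ = 136.51°  ·
  (6,7): δ = 157.25°  ·
antipodal pairs: 6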